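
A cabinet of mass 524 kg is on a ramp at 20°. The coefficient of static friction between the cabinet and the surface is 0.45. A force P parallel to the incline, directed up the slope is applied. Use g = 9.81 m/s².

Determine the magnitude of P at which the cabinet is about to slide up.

P ≈ 3930 N

At impending motion up the slope, friction acts down-slope at its limit: f = μ_s N.
P is parallel to the surface, so N = m g cos θ = 4830 N.
Along the incline: P = m g sin θ + μ_s N = 1760 + 0.45×4830 = 3930 N.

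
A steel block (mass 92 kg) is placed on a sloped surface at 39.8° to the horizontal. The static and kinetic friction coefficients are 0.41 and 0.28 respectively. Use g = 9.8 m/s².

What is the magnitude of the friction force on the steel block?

Normal force: N = m g cos θ = 92 × 9.8 × cos 39.8° = 692.7 N.
For equilibrium along the incline, friction must balance the weight component: f = m g sin θ = 577.1 N up the slope.
Maximum static friction available: μ_s N = 0.41 × 692.7 = 284 N.
|577.1| exceeds 284 N, so the steel block slips down-slope; friction is kinetic, f = μ_k N = 0.28×692.7 = 194 N.

f ≈ 194 N (up the incline)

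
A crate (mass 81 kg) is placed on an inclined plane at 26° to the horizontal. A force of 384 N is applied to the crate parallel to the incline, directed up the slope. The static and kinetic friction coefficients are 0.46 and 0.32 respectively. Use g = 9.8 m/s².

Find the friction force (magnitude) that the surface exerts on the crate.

f ≈ 36 N (down the incline)

Normal force: N = m g cos θ = 81 × 9.8 × cos 26° = 713.5 N.
For equilibrium along the incline the friction force must supply f = m g sin θ − P = 348 − 384 = -36.02 N (positive meaning up-slope).
Maximum static friction available: μ_s N = 0.46 × 713.5 = 328.2 N.
Since |-36.02| ≤ 328.2 N, the crate remains in static equilibrium and friction takes exactly the required value.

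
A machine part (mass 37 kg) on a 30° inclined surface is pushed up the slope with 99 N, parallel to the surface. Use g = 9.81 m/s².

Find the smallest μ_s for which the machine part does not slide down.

N = m g cos θ = 314.3 N.
Friction must make up the shortfall along the incline: f = m g sin θ − P = 181.5 − 99 = 82.48 N.
At the threshold f = μ_s N, so μ_s,min = 82.48/314.3 = 0.262.

μ_s,min ≈ 0.262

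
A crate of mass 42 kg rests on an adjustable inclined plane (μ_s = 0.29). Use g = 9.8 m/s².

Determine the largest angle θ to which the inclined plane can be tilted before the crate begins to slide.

At the slip threshold, m g sin θ = μ_s · m g cos θ, so tan θ = μ_s.
θ_max = arctan(0.29) = 16.2°.

θ_max ≈ 16.2°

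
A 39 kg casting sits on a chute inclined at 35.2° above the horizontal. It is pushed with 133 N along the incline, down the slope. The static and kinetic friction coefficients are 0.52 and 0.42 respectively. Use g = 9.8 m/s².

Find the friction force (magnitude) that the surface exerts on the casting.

f ≈ 131 N (up the incline)

Normal force: N = m g cos θ = 39 × 9.8 × cos 35.2° = 312.3 N.
Parallel to the incline, ΣF = 0 gives f = m g sin θ + P = 220.3 + 133 = 353.3 N (up-slope positive).
The static-friction ceiling is μ_s N = 0.52 × 312.3 = 162.4 N.
Since |353.3| > 162.4 N, static friction cannot hold it; the casting slides down the incline and kinetic friction applies: f = μ_k N = 0.42 × 312.3 = 131 N.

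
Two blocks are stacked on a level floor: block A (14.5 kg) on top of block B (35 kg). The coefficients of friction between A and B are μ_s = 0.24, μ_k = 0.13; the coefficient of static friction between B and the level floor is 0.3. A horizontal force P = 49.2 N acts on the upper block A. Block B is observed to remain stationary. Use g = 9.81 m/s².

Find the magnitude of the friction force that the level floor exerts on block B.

Between the blocks, N₁ = m_A g = 142.2 N.
So the A–B interface can sustain at most μ_s N₁ = 34.14 N of static friction.
P = 49.2 N exceeds that limit, so A slips over B and the interface friction becomes kinetic: f₁ = μ_k N₁ = 0.13×142.2 = 18.5 N.
By Newton's third law B feels 18.5 N forward from A. With B stationary, the floor's static friction on B balances it: f₂ = 18.5 N (well within μ_s(m_A+m_B)g = 145.7 N).

f ≈ 18.5 N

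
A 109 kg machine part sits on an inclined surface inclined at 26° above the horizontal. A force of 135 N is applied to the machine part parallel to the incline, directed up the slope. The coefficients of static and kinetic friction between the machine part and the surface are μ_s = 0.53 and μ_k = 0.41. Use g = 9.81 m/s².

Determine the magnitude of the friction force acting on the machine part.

The normal reaction is N = m g cos θ = 961.1 N.
The friction needed for equilibrium is m g sin θ − P = 468.7 − 135 = 333.7 N, measured positive up-slope.
Static friction can supply at most μ_s N = 509.4 N.
Since |333.7| ≤ 509.4 N, no slip — friction simply equals what equilibrium demands.

f ≈ 334 N (up the incline)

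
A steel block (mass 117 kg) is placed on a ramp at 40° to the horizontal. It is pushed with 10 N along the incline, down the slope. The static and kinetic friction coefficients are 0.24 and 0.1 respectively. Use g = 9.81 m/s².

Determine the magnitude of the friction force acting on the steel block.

f ≈ 87.9 N (up the incline)

Perpendicular to the surface, N = m g cos θ = 117·9.81·cos 40° = 879.2 N.
The friction needed for equilibrium is m g sin θ + P = 737.8 + 10 = 747.8 N, measured positive up-slope.
The static-friction ceiling is μ_s N = 0.24 × 879.2 = 211 N.
Since |747.8| > 211 N, static friction cannot hold it; the steel block slides down the incline and kinetic friction applies: f = μ_k N = 0.1 × 879.2 = 87.9 N.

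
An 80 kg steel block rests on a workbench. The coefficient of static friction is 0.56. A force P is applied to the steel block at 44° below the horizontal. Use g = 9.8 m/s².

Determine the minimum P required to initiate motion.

N = m g + P sin α (the push presses the steel block into the workbench).
At impending slip, P cos α = μ_s N = μ_s (m g + P sin α).
Solving: P (cos α − μ_s sin α) = μ_s m g → P = 0.56×784/(cos 44° − 0.56 sin 44°) = 439/0.3303 = 1330 N.

P ≈ 1330 N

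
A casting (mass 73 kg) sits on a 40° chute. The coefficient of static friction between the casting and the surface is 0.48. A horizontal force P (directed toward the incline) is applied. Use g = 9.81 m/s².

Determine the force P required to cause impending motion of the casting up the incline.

At impending motion up the slope, friction acts down-slope at its limit: f = μ_s N.
Perpendicular to the incline: N = m g cos θ + P sin θ.
Along the incline: P cos θ = m g sin θ + μ_s N = m g sin θ + μ_s (m g cos θ + P sin θ).
Solving, P (cos θ − μ_s sin θ) = m g (sin θ + μ_s cos θ), so P = 73×9.81×(sin 40° + 0.48 cos 40°)/(cos 40° − 0.48 sin 40°) = 716×1.01/0.4575 = 1580 N.

P ≈ 1580 N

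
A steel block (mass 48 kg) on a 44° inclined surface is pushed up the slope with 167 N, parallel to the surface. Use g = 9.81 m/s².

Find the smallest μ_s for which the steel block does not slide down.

N = m g cos θ = 338.7 N.
Friction must make up the shortfall along the incline: f = m g sin θ − P = 327.1 − 167 = 160.1 N.
At the threshold f = μ_s N, so μ_s,min = 160.1/338.7 = 0.473.

μ_s,min ≈ 0.473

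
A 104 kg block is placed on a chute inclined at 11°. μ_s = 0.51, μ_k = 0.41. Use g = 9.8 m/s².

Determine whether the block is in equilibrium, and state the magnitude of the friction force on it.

N = m g cos θ = 1000 N.
Down-slope weight component: m g sin θ = 194 N.
μ_s N = 510 N.
194 ≤ 510 N, so it stays put; friction = 194 N.

f ≈ 194 N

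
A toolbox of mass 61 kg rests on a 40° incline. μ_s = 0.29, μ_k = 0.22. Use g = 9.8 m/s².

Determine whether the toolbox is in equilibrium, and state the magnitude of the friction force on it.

f ≈ 101 N

N = m g cos θ = 458 N.
Down-slope weight component: m g sin θ = 384 N.
μ_s N = 133 N.
384 > 133 N, so it slides; kinetic friction f = μ_k N = 0.22×458 = 101 N.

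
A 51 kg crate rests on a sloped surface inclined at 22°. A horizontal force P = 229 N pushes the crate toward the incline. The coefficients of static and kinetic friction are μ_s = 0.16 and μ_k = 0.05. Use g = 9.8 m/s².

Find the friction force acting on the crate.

Normal direction: N = m g cos θ + P sin θ = 549.2 N.
Parallel to the incline: P cos θ − m g sin θ = 212.3 − 187.2 = 25.1 N; the friction needed to balance this is 25.1 N acting down the slope.
Maximum static friction: μ_s N = 0.16 × 549.2 = 87.87 N.
Since 25.1 N is within the 87.87 N limit, the crate stays put and friction is exactly 25.1 N.

f ≈ 25.1 N (down the incline)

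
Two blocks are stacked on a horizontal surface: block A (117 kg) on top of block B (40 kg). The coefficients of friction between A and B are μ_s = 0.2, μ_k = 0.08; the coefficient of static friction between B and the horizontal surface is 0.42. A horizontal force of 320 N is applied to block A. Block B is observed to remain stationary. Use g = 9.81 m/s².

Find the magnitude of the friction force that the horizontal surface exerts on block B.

The normal force B exerts on A is simply A's weight, N₁ = 1148 N.
So the A–B interface can sustain at most μ_s N₁ = 229.6 N of static friction.
P = 320 N exceeds that limit, so A slips over B and the interface friction becomes kinetic: f₁ = μ_k N₁ = 0.08×1148 = 91.8 N.
By Newton's third law B feels 91.8 N forward from A. With B stationary, the floor's static friction on B balances it: f₂ = 91.8 N (well within μ_s(m_A+m_B)g = 646.9 N).

f ≈ 91.8 N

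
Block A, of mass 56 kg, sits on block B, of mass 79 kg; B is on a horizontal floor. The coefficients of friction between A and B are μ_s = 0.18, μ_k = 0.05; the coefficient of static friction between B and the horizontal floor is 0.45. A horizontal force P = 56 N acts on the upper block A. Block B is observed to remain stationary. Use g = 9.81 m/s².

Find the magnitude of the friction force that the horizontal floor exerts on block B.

f ≈ 56 N

Normal force at the A–B interface: N₁ = m_A g = 549.4 N.
Maximum static friction on A from B: μ_s N₁ = 0.18×549.4 = 98.88 N.
Since P = 56 N ≤ 98.88 N, A does not slip on B; friction on A equals P = 56 N.
By Newton's third law B feels 56 N forward from A. With B stationary, the floor's static friction on B balances it: f₂ = 56 N (well within μ_s(m_A+m_B)g = 596 N).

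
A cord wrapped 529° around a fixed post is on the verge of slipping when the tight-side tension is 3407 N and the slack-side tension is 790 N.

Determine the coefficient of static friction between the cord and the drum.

μ ≈ 0.158

T₂/T₁ = e^{μβ} → μ = ln(T₂/T₁)/β.
β = 529° = 9.233 rad.
μ = ln(3407/790)/9.233 = ln(4.313)/9.233 = 0.158.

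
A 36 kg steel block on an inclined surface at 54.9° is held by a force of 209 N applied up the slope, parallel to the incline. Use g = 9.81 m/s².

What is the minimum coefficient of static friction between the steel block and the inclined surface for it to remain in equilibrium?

N = m g cos θ = 203.1 N.
Friction must make up the shortfall along the incline: f = m g sin θ − P = 288.9 − 209 = 79.94 N.
At the threshold f = μ_s N, so μ_s,min = 79.94/203.1 = 0.394.

μ_s,min ≈ 0.394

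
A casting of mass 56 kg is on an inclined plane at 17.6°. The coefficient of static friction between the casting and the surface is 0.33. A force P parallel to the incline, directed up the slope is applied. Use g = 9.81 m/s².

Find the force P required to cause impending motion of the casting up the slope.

At impending motion up the slope, friction acts down-slope at its limit: f = μ_s N.
P is parallel to the surface, so N = m g cos θ = 524 N.
Along the incline: P = m g sin θ + μ_s N = 166 + 0.33×524 = 339 N.

P ≈ 339 N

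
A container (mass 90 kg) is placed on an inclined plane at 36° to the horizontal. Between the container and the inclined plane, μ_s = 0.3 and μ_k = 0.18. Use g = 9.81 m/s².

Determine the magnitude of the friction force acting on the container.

f ≈ 129 N (up the incline)

Normal force: N = m g cos θ = 90 × 9.81 × cos 36° = 714.3 N.
For equilibrium along the incline, friction must balance the weight component: f = m g sin θ = 519 N up the slope.
Static friction can supply at most μ_s N = 214.3 N.
|519| exceeds 214.3 N, so the container slips down-slope; friction is kinetic, f = μ_k N = 0.18×714.3 = 129 N.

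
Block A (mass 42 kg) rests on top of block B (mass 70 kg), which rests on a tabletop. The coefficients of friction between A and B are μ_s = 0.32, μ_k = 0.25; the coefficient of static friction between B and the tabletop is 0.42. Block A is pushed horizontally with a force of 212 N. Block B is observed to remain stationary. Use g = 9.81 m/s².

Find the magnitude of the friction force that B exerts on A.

f ≈ 103 N

Normal force at the A–B interface: N₁ = m_A g = 412 N.
Maximum static friction on A from B: μ_s N₁ = 0.32×412 = 131.8 N.
Since P = 212 N > 131.8 N, A slides on B; the A–B friction is kinetic: f₁ = μ_k N₁ = 0.25×412 = 103 N.
B experiences an equal 103 N forward from A (third law). B is in equilibrium, so the floor supplies f₂ = 103 N of static friction (limit μ_s(m_A+m_B)g = 461.5 N, not exceeded).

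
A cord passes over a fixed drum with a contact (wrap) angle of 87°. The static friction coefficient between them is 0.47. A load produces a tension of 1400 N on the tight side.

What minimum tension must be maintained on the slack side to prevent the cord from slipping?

T_min ≈ 686 N

Capstan equation at impending slip: T_tight/T_slack = e^{μβ}.
β = 87° = 1.518 rad; e^{μβ} = e^{0.47×1.518} = 2.041.
T_slack = T_tight / e^{μβ} = 1400 / 2.041 = 686 N.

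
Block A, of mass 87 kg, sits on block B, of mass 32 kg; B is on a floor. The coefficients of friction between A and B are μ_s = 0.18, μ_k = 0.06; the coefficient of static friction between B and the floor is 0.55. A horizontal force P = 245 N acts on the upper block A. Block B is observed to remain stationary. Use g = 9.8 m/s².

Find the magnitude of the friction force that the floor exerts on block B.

f ≈ 51.2 N

Normal force at the A–B interface: N₁ = m_A g = 852.6 N.
So the A–B interface can sustain at most μ_s N₁ = 153.5 N of static friction.
Since P = 245 N > 153.5 N, A slides on B; the A–B friction is kinetic: f₁ = μ_k N₁ = 0.06×852.6 = 51.2 N.
By Newton's third law B feels 51.2 N forward from A. With B stationary, the floor's static friction on B balances it: f₂ = 51.2 N (well within μ_s(m_A+m_B)g = 641.4 N).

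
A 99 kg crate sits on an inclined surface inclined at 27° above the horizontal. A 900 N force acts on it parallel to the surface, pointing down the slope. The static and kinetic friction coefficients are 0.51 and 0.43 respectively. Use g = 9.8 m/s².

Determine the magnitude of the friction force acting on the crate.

f ≈ 372 N (up the incline)

The normal reaction is N = m g cos θ = 864.5 N.
The friction needed for equilibrium is m g sin θ + P = 440.5 + 900 = 1340 N, measured positive up-slope.
Maximum static friction available: μ_s N = 0.51 × 864.5 = 440.9 N.
|1340| exceeds 440.9 N, so the crate slips down-slope; friction is kinetic, f = μ_k N = 0.43×864.5 = 372 N.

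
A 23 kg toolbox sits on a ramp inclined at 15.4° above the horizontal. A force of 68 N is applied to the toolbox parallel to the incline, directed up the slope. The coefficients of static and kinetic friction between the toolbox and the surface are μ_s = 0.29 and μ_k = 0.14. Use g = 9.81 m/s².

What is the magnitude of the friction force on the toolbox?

f ≈ 8.08 N (down the incline)

The normal reaction is N = m g cos θ = 217.5 N.
The friction needed for equilibrium is m g sin θ − P = 59.92 − 68 = -8.083 N, measured positive up-slope.
The static-friction ceiling is μ_s N = 0.29 × 217.5 = 63.08 N.
Since |-8.083| ≤ 63.08 N, static friction is sufficient; f equals the required value, not μ_s N.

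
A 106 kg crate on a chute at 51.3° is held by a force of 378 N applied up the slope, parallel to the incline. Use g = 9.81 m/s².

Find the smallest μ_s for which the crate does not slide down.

μ_s,min ≈ 0.667

N = m g cos θ = 650.2 N.
Friction must make up the shortfall along the incline: f = m g sin θ − P = 811.5 − 378 = 433.5 N.
At the threshold f = μ_s N, so μ_s,min = 433.5/650.2 = 0.667.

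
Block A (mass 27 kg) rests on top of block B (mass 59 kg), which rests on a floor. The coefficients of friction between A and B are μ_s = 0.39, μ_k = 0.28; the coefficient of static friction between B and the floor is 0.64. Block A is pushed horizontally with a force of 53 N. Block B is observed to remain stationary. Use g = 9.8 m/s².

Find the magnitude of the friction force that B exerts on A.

f ≈ 53 N

The normal force B exerts on A is simply A's weight, N₁ = 264.6 N.
Maximum static friction on A from B: μ_s N₁ = 0.39×264.6 = 103.2 N.
Since P = 53 N ≤ 103.2 N, A does not slip on B; friction on A equals P = 53 N.
B experiences an equal 53 N forward from A (third law). B is in equilibrium, so the floor supplies f₂ = 53 N of static friction (limit μ_s(m_A+m_B)g = 539.4 N, not exceeded).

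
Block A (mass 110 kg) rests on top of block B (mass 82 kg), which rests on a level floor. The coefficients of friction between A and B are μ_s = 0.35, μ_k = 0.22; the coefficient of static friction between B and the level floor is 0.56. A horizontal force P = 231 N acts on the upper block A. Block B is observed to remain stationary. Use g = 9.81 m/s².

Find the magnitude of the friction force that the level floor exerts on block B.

f ≈ 231 N

The normal force B exerts on A is simply A's weight, N₁ = 1079 N.
So the A–B interface can sustain at most μ_s N₁ = 377.7 N of static friction.
Since P = 231 N ≤ 377.7 N, A does not slip on B; friction on A equals P = 231 N.
B experiences an equal 231 N forward from A (third law). B is in equilibrium, so the floor supplies f₂ = 231 N of static friction (limit μ_s(m_A+m_B)g = 1055 N, not exceeded).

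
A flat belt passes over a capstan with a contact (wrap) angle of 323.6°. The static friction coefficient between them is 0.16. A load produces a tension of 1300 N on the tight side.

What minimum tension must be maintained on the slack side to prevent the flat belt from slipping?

T_min ≈ 527 N

Capstan equation at impending slip: T_tight/T_slack = e^{μβ}.
β = 323.6° = 5.648 rad; e^{μβ} = e^{0.16×5.648} = 2.469.
T_slack = T_tight / e^{μβ} = 1300 / 2.469 = 527 N.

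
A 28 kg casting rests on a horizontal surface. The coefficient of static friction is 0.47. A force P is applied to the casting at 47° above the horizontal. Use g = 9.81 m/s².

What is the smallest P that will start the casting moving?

P ≈ 126 N

N = m g − P sin α (the pull lifts the casting).
At impending slip, P cos α = μ_s N = μ_s (m g − P sin α).
Solving: P (cos α + μ_s sin α) = μ_s m g → P = 0.47×275/(cos 47° + 0.47 sin 47°) = 129/1.026 = 126 N.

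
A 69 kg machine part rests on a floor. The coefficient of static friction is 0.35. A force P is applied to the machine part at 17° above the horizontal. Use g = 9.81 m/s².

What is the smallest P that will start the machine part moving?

N = m g − P sin α (the pull lifts the machine part).
At impending slip, P cos α = μ_s N = μ_s (m g − P sin α).
Solving: P (cos α + μ_s sin α) = μ_s m g → P = 0.35×677/(cos 17° + 0.35 sin 17°) = 237/1.059 = 224 N.

P ≈ 224 N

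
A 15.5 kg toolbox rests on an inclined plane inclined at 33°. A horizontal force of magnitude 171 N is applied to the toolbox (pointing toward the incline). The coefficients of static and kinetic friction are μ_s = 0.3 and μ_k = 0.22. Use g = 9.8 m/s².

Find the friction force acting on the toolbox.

The horizontal push has a component P sin θ into the surface, so N = m g cos θ + P sin θ = 127.4 + 93.13 = 220.5 N.
Along the incline, the net driving force (taking up-slope positive) is P cos θ − m g sin θ = 143.4 − 82.73 = 60.68 N, so equilibrium requires friction f = -60.68 N (down-slope).
Maximum static friction: μ_s N = 0.3 × 220.5 = 66.16 N.
|f_req| = 60.68 ≤ 66.16 N → the toolbox is in equilibrium; friction equals the required value.

f ≈ 60.7 N (down the incline)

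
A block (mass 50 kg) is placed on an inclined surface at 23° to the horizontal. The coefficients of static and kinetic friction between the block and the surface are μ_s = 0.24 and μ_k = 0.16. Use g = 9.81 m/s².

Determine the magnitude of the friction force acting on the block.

f ≈ 72.2 N (up the incline)

The normal reaction is N = m g cos θ = 451.5 N.
For equilibrium along the incline, friction must balance the weight component: f = m g sin θ = 191.7 N up the slope.
The static-friction ceiling is μ_s N = 0.24 × 451.5 = 108.4 N.
|191.7| exceeds 108.4 N, so the block slips down-slope; friction is kinetic, f = μ_k N = 0.16×451.5 = 72.2 N.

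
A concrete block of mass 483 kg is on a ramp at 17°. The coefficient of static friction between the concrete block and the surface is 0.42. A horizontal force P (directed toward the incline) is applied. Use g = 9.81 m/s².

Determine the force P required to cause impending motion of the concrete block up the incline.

P ≈ 3950 N

At impending motion up the slope, friction acts down-slope at its limit: f = μ_s N.
Perpendicular to the incline: N = m g cos θ + P sin θ.
Along the incline: P cos θ = m g sin θ + μ_s N = m g sin θ + μ_s (m g cos θ + P sin θ).
Solving, P (cos θ − μ_s sin θ) = m g (sin θ + μ_s cos θ), so P = 483×9.81×(sin 17° + 0.42 cos 17°)/(cos 17° − 0.42 sin 17°) = 4740×0.694/0.8335 = 3950 N.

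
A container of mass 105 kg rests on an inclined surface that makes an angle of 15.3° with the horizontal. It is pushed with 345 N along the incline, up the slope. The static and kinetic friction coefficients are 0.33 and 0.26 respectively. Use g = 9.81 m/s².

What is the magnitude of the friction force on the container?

Perpendicular to the surface, N = m g cos θ = 105·9.81·cos 15.3° = 993.5 N.
Parallel to the incline, ΣF = 0 gives f = m g sin θ − P = 271.8 − 345 = -73.2 N (up-slope positive).
The static-friction ceiling is μ_s N = 0.33 × 993.5 = 327.9 N.
Since |-73.2| ≤ 327.9 N, static friction is sufficient; f equals the required value, not μ_s N.

f ≈ 73.2 N (down the incline)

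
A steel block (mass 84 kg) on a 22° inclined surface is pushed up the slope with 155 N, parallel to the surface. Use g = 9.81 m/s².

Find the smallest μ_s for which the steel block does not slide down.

N = m g cos θ = 764 N.
Friction must make up the shortfall along the incline: f = m g sin θ − P = 308.7 − 155 = 153.7 N.
At the threshold f = μ_s N, so μ_s,min = 153.7/764 = 0.201.

μ_s,min ≈ 0.201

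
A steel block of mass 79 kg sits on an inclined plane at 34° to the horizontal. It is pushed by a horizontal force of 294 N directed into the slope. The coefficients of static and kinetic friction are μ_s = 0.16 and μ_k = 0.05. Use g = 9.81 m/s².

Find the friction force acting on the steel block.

f ≈ 40.3 N (up the incline)

Normal direction: N = m g cos θ + P sin θ = 806.9 N.
Parallel to the incline: P cos θ − m g sin θ = 243.7 − 433.4 = -189.6 N; the friction needed to balance this is 189.6 N acting up the slope.
The limit of static friction is μ_s N = 129.1 N.
|f_req| = 189.6 > 129.1 N → the steel block slides down the incline; f = μ_k N = 0.05 × 806.9 = 40.3 N.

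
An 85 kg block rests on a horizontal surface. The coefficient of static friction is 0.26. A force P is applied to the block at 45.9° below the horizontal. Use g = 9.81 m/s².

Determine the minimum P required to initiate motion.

P ≈ 426 N

N = m g + P sin α (the push presses the block into the horizontal surface).
At impending slip, P cos α = μ_s N = μ_s (m g + P sin α).
Solving: P (cos α − μ_s sin α) = μ_s m g → P = 0.26×834/(cos 45.9° − 0.26 sin 45.9°) = 217/0.5092 = 426 N.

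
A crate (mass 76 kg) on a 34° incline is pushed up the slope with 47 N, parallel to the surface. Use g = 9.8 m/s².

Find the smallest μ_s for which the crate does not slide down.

N = m g cos θ = 617.5 N.
Friction must make up the shortfall along the incline: f = m g sin θ − P = 416.5 − 47 = 369.5 N.
At the threshold f = μ_s N, so μ_s,min = 369.5/617.5 = 0.598.

μ_s,min ≈ 0.598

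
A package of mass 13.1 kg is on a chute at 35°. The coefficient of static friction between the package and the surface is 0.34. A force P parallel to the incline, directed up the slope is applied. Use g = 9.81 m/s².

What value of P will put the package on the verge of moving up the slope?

At impending motion up the slope, friction acts down-slope at its limit: f = μ_s N.
P is parallel to the surface, so N = m g cos θ = 105 N.
Along the incline: P = m g sin θ + μ_s N = 73.7 + 0.34×105 = 110 N.

P ≈ 110 N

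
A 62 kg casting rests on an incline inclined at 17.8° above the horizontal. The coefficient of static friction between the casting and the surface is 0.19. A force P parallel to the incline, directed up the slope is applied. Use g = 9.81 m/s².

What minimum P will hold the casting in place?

The casting tends to slide down (tan θ > μ_s), so at the point of impending slip friction acts up-slope at its limit: f = μ_s N.
P is parallel to the surface, so N = m g cos θ = 579 N.
Along the incline: P + μ_s N = m g sin θ, so P = 186 − 0.19×579 = 75.9 N.

P_min ≈ 75.9 N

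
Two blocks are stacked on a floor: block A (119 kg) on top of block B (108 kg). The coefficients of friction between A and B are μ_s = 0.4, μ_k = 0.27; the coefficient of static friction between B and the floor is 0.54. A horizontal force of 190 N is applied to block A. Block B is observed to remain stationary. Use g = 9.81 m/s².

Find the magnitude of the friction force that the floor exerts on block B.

f ≈ 190 N

The normal force B exerts on A is simply A's weight, N₁ = 1167 N.
So the A–B interface can sustain at most μ_s N₁ = 467 N of static friction.
P = 190 N is within that limit, so A and B move together (both at rest); the A–B friction is simply f₁ = P = 190 N.
B experiences an equal 190 N forward from A (third law). B is in equilibrium, so the floor supplies f₂ = 190 N of static friction (limit μ_s(m_A+m_B)g = 1203 N, not exceeded).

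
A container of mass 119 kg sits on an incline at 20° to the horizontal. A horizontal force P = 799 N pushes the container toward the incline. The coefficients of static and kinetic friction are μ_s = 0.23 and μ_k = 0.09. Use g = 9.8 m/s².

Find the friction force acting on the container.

f ≈ 123 N (down the incline)

Resolve perpendicular to the incline: N = m g cos θ + P sin θ = 119×9.8×cos 20° + 799×sin 20° = 1369 N.
Along the incline, the net driving force (taking up-slope positive) is P cos θ − m g sin θ = 750.8 − 398.9 = 352 N, so equilibrium requires friction f = -352 N (down-slope).
Maximum static friction: μ_s N = 0.23 × 1369 = 314.9 N.
The required 352 N exceeds the static limit, so the container slides up-slope and f = μ_k N = 0.09×1369 = 123 N.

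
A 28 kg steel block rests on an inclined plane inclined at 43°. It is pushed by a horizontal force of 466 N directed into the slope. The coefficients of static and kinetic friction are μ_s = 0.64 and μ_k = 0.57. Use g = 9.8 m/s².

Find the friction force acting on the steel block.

Normal direction: N = m g cos θ + P sin θ = 518.5 N.
Parallel to the incline: P cos θ − m g sin θ = 340.8 − 187.1 = 153.7 N; the friction needed to balance this is 153.7 N acting down the slope.
The limit of static friction is μ_s N = 331.8 N.
Since 153.7 N is within the 331.8 N limit, the steel block stays put and friction is exactly 154 N.

f ≈ 154 N (down the incline)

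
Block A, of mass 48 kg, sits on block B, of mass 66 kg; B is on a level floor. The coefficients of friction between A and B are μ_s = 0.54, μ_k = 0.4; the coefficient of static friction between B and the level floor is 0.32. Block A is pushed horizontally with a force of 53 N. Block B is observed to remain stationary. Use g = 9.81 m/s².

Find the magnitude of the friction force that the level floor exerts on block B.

f ≈ 53 N

Between the blocks, N₁ = m_A g = 470.9 N.
Maximum static friction on A from B: μ_s N₁ = 0.54×470.9 = 254.3 N.
Since P = 53 N ≤ 254.3 N, A does not slip on B; friction on A equals P = 53 N.
B experiences an equal 53 N forward from A (third law). B is in equilibrium, so the floor supplies f₂ = 53 N of static friction (limit μ_s(m_A+m_B)g = 357.9 N, not exceeded).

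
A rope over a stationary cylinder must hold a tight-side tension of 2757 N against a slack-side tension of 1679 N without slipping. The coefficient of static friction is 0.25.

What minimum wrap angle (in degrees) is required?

β_min ≈ 114°

T₂/T₁ = e^{μβ} → β = ln(T₂/T₁)/μ.
β = ln(2757/1679)/0.25 = 0.4959/0.25 = 1.984 rad.
In degrees: β = 1.984 × 180/π = 114°.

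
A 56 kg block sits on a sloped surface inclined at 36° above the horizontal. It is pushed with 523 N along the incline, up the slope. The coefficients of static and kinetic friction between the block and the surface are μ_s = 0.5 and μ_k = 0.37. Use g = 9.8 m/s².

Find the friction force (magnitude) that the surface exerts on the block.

f ≈ 200 N (down the incline)

Normal force: N = m g cos θ = 56 × 9.8 × cos 36° = 444 N.
The friction needed for equilibrium is m g sin θ − P = 322.6 − 523 = -200.4 N, measured positive up-slope.
Maximum static friction available: μ_s N = 0.5 × 444 = 222 N.
Since |-200.4| ≤ 222 N, no slip — friction simply equals what equilibrium demands.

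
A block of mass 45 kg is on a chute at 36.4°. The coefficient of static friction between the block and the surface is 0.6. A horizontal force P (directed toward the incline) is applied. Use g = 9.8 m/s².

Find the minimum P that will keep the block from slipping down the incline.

The block tends to slide down (tan θ > μ_s), so at the point of impending slip friction acts up-slope at its limit: f = μ_s N.
Perpendicular to the incline: N = m g cos θ + P sin θ.
Along the incline: P cos θ + μ_s N = m g sin θ, i.e. P cos θ + μ_s (m g cos θ + P sin θ) = m g sin θ.
Solving, P (cos θ + μ_s sin θ) = m g (sin θ − μ_s cos θ), so P = 441×0.1105/1.161 = 42 N.

P_min ≈ 42 N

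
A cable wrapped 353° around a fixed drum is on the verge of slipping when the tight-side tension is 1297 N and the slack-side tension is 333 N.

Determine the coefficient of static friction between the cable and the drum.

T₂/T₁ = e^{μβ} → μ = ln(T₂/T₁)/β.
β = 353° = 6.161 rad.
μ = ln(1297/333)/6.161 = ln(3.895)/6.161 = 0.221.

μ ≈ 0.221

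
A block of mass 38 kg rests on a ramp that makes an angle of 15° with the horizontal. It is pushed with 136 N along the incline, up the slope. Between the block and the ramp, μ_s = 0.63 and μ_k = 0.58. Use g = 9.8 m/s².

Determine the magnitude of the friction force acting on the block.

f ≈ 39.6 N (down the incline)

Perpendicular to the surface, N = m g cos θ = 38·9.8·cos 15° = 359.7 N.
Parallel to the incline, ΣF = 0 gives f = m g sin θ − P = 96.38 − 136 = -39.62 N (up-slope positive).
Static friction can supply at most μ_s N = 226.6 N.
Since |-39.62| ≤ 226.6 N, no slip — friction simply equals what equilibrium demands.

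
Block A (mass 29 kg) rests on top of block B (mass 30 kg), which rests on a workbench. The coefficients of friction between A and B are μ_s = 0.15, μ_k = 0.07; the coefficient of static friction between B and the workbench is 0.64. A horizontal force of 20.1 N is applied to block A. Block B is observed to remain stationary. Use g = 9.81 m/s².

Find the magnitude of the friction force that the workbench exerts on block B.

f ≈ 20.1 N

Between the blocks, N₁ = m_A g = 284.5 N.
So the A–B interface can sustain at most μ_s N₁ = 42.67 N of static friction.
Since P = 20.1 N ≤ 42.67 N, A does not slip on B; friction on A equals P = 20.1 N.
B experiences an equal 20.1 N forward from A (third law). B is in equilibrium, so the floor supplies f₂ = 20.1 N of static friction (limit μ_s(m_A+m_B)g = 370.4 N, not exceeded).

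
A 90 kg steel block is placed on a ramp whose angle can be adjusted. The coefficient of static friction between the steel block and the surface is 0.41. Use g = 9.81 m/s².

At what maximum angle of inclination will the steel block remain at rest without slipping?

At the slip threshold, m g sin θ = μ_s · m g cos θ, so tan θ = μ_s.
θ_max = arctan(0.41) = 22.3°.

θ_max ≈ 22.3°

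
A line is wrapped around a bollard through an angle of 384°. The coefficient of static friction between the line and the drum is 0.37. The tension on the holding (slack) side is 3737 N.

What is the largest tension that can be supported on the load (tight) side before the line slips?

At impending slip the capstan equation gives T₂/T₁ = e^{μβ} with β in radians.
β = 384° × π/180 = 6.702 rad.
e^{μβ} = e^{0.37×6.702} = 11.94.
T₂ = T₁ · e^{μβ} = 3737 × 11.94 = 44600 N.

T_max ≈ 44600 N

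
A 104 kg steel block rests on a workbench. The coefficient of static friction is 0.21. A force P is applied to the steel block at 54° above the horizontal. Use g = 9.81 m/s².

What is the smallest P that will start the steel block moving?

N = m g − P sin α (the pull lifts the steel block).
At impending slip, P cos α = μ_s N = μ_s (m g − P sin α).
Solving: P (cos α + μ_s sin α) = μ_s m g → P = 0.21×1020/(cos 54° + 0.21 sin 54°) = 214/0.7577 = 283 N.

P ≈ 283 N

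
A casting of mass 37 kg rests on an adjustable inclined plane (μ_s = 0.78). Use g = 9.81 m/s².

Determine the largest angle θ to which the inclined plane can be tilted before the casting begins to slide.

θ_max ≈ 38°

At the slip threshold, m g sin θ = μ_s · m g cos θ, so tan θ = μ_s.
θ_max = arctan(0.78) = 38°.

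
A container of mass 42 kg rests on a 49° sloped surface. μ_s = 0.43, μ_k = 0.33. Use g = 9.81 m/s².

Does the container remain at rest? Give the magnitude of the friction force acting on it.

N = m g cos θ = 270 N.
Down-slope weight component: m g sin θ = 311 N.
μ_s N = 116 N.
311 > 116 N, so it slides; kinetic friction f = μ_k N = 0.33×270 = 89.2 N.

f ≈ 89.2 N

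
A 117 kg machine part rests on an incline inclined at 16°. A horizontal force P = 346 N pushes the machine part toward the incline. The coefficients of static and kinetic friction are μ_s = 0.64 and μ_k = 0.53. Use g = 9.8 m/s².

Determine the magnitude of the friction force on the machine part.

f ≈ 16.6 N (down the incline)

Normal direction: N = m g cos θ + P sin θ = 1198 N.
Parallel to the incline: P cos θ − m g sin θ = 332.6 − 316 = 16.55 N; the friction needed to balance this is 16.55 N acting down the slope.
Maximum static friction: μ_s N = 0.64 × 1198 = 766.4 N.
|f_req| = 16.55 ≤ 766.4 N → the machine part is in equilibrium; friction equals the required value.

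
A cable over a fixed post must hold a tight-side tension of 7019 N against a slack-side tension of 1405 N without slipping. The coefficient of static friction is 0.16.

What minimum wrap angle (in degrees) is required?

β_min ≈ 576°

T₂/T₁ = e^{μβ} → β = ln(T₂/T₁)/μ.
β = ln(7019/1405)/0.16 = 1.609/0.16 = 10.05 rad.
In degrees: β = 10.05 × 180/π = 576°.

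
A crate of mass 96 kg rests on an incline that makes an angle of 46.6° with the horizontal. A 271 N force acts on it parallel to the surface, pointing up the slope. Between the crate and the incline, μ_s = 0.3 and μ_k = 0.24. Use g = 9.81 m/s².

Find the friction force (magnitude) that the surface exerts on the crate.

f ≈ 155 N (up the incline)

The normal reaction is N = m g cos θ = 647.1 N.
For equilibrium along the incline the friction force must supply f = m g sin θ − P = 684.3 − 271 = 413.3 N (positive meaning up-slope).
The static-friction ceiling is μ_s N = 0.3 × 647.1 = 194.1 N.
Since |413.3| > 194.1 N, static friction cannot hold it; the crate slides down the incline and kinetic friction applies: f = μ_k N = 0.24 × 647.1 = 155 N.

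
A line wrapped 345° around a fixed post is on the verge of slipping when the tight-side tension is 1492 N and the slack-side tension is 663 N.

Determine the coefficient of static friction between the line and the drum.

T₂/T₁ = e^{μβ} → μ = ln(T₂/T₁)/β.
β = 345° = 6.021 rad.
μ = ln(1492/663)/6.021 = ln(2.25)/6.021 = 0.135.

μ ≈ 0.135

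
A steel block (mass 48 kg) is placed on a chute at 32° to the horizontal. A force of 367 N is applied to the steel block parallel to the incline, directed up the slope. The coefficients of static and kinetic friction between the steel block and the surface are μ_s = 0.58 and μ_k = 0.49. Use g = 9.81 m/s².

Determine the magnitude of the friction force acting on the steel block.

f ≈ 117 N (down the incline)

Perpendicular to the surface, N = m g cos θ = 48·9.81·cos 32° = 399.3 N.
Parallel to the incline, ΣF = 0 gives f = m g sin θ − P = 249.5 − 367 = -117.5 N (up-slope positive).
Maximum static friction available: μ_s N = 0.58 × 399.3 = 231.6 N.
Since |-117.5| ≤ 231.6 N, no slip — friction simply equals what equilibrium demands.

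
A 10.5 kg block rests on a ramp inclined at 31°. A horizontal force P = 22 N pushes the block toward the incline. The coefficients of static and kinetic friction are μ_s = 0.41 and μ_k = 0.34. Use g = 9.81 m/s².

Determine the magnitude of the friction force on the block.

f ≈ 34.2 N (up the incline)

The horizontal push has a component P sin θ into the surface, so N = m g cos θ + P sin θ = 88.29 + 11.33 = 99.62 N.
Along the incline, the net driving force (taking up-slope positive) is P cos θ − m g sin θ = 18.86 − 53.05 = -34.19 N, so equilibrium requires friction f = 34.19 N (up-slope).
The limit of static friction is μ_s N = 40.85 N.
Since 34.19 N is within the 40.85 N limit, the block stays put and friction is exactly 34.2 N.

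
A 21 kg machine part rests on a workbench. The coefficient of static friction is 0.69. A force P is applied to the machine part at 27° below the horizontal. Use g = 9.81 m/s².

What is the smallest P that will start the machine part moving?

P ≈ 246 N

N = m g + P sin α (the push presses the machine part into the workbench).
At impending slip, P cos α = μ_s N = μ_s (m g + P sin α).
Solving: P (cos α − μ_s sin α) = μ_s m g → P = 0.69×206/(cos 27° − 0.69 sin 27°) = 142/0.5778 = 246 N.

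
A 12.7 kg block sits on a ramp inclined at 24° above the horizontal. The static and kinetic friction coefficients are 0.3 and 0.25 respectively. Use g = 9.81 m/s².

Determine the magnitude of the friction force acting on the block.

f ≈ 28.5 N (up the incline)

The normal reaction is N = m g cos θ = 113.8 N.
For equilibrium along the incline, friction must balance the weight component: f = m g sin θ = 50.67 N up the slope.
Static friction can supply at most μ_s N = 34.14 N.
Since |50.67| > 34.14 N, static friction cannot hold it; the block slides down the incline and kinetic friction applies: f = μ_k N = 0.25 × 113.8 = 28.5 N.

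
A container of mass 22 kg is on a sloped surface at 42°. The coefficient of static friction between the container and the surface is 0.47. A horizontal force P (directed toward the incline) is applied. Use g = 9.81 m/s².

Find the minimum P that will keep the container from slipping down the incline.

The container tends to slide down (tan θ > μ_s), so at the point of impending slip friction acts up-slope at its limit: f = μ_s N.
Perpendicular to the incline: N = m g cos θ + P sin θ.
Along the incline: P cos θ + μ_s N = m g sin θ, i.e. P cos θ + μ_s (m g cos θ + P sin θ) = m g sin θ.
Solving, P (cos θ + μ_s sin θ) = m g (sin θ − μ_s cos θ), so P = 216×0.3199/1.058 = 65.3 N.

P_min ≈ 65.3 N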